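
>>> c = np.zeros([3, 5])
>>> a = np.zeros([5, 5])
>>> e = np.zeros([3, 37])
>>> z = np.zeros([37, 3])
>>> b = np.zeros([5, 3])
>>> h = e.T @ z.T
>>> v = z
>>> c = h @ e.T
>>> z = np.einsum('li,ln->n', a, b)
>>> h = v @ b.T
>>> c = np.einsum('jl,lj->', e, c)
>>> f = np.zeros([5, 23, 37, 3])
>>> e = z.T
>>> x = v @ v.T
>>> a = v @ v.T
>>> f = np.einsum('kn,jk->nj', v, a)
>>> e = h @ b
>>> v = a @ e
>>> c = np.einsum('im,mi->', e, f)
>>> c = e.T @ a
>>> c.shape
(3, 37)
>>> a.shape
(37, 37)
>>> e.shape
(37, 3)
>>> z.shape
(3,)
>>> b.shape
(5, 3)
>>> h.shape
(37, 5)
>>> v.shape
(37, 3)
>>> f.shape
(3, 37)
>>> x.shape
(37, 37)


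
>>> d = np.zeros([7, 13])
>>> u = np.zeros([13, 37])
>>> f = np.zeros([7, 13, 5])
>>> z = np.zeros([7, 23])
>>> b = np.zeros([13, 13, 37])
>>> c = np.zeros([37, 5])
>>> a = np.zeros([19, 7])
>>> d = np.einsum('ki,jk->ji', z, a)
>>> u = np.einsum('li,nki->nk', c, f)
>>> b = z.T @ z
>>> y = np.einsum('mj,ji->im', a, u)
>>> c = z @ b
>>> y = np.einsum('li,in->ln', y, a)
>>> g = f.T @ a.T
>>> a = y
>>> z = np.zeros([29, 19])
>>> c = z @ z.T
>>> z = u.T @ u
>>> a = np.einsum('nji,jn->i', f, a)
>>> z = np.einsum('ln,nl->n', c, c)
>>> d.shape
(19, 23)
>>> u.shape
(7, 13)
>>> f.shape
(7, 13, 5)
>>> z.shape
(29,)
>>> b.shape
(23, 23)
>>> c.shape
(29, 29)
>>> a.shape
(5,)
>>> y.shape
(13, 7)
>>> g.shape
(5, 13, 19)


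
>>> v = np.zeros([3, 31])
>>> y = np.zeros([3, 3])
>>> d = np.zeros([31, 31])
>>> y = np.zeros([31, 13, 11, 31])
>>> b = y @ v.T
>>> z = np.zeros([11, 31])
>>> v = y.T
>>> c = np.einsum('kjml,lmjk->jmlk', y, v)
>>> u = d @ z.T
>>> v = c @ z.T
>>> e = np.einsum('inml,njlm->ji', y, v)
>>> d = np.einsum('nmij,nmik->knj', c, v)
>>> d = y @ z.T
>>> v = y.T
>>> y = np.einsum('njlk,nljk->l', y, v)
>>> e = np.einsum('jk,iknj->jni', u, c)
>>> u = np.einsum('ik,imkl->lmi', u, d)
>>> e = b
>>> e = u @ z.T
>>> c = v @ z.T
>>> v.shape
(31, 11, 13, 31)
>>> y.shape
(11,)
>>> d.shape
(31, 13, 11, 11)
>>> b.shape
(31, 13, 11, 3)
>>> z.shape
(11, 31)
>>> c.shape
(31, 11, 13, 11)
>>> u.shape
(11, 13, 31)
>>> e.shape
(11, 13, 11)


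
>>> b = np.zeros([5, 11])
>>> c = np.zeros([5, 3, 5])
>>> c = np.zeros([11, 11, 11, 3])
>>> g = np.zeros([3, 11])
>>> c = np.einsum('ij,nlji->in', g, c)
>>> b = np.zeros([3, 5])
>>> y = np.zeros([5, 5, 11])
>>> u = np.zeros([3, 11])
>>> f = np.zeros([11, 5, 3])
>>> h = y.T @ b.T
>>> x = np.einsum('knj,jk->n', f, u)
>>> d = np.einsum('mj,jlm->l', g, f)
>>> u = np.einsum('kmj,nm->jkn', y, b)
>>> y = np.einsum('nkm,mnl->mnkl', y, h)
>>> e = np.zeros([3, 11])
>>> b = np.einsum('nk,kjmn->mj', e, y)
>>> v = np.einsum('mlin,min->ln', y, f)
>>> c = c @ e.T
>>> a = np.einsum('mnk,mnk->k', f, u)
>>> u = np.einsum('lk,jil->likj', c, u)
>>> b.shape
(5, 5)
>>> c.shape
(3, 3)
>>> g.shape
(3, 11)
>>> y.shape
(11, 5, 5, 3)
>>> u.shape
(3, 5, 3, 11)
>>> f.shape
(11, 5, 3)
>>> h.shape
(11, 5, 3)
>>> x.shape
(5,)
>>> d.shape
(5,)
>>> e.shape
(3, 11)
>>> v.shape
(5, 3)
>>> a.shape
(3,)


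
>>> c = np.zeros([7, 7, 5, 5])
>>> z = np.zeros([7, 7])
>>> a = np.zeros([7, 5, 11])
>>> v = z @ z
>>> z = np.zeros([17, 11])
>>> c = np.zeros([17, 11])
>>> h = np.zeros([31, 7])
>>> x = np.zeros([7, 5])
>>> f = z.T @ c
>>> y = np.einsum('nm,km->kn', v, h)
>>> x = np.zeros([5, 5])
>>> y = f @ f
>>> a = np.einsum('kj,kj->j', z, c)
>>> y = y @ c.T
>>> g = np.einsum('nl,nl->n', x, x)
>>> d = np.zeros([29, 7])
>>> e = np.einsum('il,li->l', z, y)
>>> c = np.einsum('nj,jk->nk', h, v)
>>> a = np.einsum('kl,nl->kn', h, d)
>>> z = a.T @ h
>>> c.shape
(31, 7)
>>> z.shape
(29, 7)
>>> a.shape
(31, 29)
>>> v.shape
(7, 7)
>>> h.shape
(31, 7)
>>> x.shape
(5, 5)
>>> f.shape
(11, 11)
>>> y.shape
(11, 17)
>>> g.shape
(5,)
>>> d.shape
(29, 7)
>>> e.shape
(11,)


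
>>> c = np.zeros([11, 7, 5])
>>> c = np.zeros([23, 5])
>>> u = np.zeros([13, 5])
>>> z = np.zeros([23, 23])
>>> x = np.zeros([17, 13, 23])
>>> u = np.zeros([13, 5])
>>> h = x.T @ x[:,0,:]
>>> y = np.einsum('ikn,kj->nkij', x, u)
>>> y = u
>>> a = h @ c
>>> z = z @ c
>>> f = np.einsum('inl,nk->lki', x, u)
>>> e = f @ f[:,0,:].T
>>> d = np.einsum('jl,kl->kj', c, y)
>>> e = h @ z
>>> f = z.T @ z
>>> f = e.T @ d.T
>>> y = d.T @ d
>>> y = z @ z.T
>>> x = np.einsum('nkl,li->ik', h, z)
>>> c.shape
(23, 5)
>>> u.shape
(13, 5)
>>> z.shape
(23, 5)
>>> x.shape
(5, 13)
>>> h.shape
(23, 13, 23)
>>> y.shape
(23, 23)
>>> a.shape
(23, 13, 5)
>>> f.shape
(5, 13, 13)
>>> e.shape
(23, 13, 5)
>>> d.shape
(13, 23)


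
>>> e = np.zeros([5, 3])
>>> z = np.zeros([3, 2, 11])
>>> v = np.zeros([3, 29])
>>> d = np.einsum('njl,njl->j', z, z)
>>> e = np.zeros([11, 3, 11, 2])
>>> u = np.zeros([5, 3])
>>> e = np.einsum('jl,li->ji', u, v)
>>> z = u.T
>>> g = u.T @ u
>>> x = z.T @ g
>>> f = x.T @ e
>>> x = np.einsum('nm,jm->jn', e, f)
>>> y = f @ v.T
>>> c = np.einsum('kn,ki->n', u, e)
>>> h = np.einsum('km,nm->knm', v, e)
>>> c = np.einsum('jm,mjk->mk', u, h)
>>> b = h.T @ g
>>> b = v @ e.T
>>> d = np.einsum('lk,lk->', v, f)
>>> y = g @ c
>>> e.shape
(5, 29)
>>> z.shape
(3, 5)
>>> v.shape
(3, 29)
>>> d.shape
()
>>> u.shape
(5, 3)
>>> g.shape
(3, 3)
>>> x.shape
(3, 5)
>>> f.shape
(3, 29)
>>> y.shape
(3, 29)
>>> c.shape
(3, 29)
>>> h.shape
(3, 5, 29)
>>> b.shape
(3, 5)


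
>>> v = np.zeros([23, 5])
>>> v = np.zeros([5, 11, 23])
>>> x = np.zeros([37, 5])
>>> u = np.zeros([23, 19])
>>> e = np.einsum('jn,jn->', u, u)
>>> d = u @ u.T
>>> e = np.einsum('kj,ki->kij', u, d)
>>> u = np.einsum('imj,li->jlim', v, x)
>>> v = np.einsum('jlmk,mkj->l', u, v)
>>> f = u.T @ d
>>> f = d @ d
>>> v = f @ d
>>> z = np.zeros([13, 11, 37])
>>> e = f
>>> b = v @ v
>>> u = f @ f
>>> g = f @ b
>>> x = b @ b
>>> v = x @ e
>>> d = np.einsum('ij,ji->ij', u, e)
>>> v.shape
(23, 23)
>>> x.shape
(23, 23)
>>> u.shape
(23, 23)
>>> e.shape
(23, 23)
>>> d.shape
(23, 23)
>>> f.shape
(23, 23)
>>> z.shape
(13, 11, 37)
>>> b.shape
(23, 23)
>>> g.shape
(23, 23)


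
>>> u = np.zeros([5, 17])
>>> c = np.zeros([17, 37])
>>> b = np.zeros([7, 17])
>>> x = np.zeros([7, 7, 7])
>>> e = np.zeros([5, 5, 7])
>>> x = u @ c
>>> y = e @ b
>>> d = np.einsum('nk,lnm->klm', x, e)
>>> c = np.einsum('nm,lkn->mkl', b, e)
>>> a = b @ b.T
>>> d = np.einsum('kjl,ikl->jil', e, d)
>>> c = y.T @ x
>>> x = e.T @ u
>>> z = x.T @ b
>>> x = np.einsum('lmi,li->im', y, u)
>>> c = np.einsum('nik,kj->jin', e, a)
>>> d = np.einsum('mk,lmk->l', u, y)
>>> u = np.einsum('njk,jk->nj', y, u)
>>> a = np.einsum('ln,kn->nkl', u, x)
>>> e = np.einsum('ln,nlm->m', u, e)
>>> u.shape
(5, 5)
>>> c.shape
(7, 5, 5)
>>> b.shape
(7, 17)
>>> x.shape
(17, 5)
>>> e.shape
(7,)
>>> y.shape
(5, 5, 17)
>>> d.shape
(5,)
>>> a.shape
(5, 17, 5)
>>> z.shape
(17, 5, 17)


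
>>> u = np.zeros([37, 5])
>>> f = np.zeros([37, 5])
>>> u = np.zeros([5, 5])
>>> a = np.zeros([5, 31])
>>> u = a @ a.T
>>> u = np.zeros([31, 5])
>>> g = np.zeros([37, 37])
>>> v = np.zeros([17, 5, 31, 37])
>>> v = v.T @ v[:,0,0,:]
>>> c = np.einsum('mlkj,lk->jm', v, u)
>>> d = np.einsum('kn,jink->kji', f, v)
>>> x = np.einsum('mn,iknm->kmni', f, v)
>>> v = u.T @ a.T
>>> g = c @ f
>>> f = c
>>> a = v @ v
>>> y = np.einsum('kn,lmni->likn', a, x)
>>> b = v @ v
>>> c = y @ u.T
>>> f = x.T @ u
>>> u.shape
(31, 5)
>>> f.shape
(37, 5, 37, 5)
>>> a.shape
(5, 5)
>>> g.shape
(37, 5)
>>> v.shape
(5, 5)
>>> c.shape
(31, 37, 5, 31)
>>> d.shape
(37, 37, 31)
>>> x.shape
(31, 37, 5, 37)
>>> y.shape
(31, 37, 5, 5)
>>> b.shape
(5, 5)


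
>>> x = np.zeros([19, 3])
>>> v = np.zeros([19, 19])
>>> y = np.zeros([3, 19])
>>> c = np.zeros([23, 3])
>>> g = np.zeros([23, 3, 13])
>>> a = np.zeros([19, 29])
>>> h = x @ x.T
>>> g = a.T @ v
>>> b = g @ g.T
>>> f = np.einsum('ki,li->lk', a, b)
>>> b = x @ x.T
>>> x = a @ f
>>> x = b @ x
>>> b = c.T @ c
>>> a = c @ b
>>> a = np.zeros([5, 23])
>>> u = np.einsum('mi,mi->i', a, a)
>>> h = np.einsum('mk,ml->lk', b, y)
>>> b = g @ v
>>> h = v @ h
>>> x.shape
(19, 19)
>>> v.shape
(19, 19)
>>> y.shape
(3, 19)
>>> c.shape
(23, 3)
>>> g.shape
(29, 19)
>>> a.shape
(5, 23)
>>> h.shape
(19, 3)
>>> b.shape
(29, 19)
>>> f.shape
(29, 19)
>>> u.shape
(23,)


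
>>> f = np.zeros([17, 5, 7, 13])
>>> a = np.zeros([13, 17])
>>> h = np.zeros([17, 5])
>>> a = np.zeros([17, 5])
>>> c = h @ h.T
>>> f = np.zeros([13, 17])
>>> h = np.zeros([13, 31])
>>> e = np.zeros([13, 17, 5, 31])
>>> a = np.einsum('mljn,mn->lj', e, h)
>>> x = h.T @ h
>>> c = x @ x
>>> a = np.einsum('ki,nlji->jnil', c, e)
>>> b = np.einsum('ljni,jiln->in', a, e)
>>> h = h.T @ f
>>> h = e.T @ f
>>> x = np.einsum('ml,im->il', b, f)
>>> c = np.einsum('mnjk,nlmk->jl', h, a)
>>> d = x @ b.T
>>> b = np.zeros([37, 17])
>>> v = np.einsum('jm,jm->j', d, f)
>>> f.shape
(13, 17)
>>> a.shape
(5, 13, 31, 17)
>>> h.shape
(31, 5, 17, 17)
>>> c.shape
(17, 13)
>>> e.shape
(13, 17, 5, 31)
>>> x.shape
(13, 31)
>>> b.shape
(37, 17)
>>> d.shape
(13, 17)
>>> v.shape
(13,)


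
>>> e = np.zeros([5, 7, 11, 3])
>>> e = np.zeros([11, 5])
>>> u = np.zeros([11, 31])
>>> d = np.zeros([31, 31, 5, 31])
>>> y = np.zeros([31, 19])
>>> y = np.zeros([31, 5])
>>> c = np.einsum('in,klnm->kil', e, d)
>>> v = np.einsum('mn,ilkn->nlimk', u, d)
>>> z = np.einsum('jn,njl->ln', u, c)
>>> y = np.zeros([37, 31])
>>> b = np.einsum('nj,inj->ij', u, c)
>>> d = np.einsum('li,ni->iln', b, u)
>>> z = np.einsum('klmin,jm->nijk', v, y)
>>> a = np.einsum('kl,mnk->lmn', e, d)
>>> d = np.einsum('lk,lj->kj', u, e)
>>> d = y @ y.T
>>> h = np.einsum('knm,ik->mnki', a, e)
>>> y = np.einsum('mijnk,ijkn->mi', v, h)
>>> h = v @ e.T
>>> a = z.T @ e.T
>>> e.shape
(11, 5)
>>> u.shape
(11, 31)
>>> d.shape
(37, 37)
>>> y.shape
(31, 31)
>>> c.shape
(31, 11, 31)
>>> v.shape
(31, 31, 31, 11, 5)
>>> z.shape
(5, 11, 37, 31)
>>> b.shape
(31, 31)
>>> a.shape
(31, 37, 11, 11)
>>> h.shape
(31, 31, 31, 11, 11)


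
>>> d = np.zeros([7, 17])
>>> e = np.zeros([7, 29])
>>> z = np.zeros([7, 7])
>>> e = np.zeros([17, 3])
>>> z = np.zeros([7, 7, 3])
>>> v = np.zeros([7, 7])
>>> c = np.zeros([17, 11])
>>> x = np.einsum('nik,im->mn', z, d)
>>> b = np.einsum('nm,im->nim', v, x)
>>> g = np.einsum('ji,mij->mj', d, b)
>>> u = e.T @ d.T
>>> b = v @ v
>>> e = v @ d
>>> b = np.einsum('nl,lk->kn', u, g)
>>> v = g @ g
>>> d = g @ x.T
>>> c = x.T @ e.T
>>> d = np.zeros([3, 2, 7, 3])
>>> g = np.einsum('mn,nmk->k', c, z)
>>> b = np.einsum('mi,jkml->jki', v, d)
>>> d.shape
(3, 2, 7, 3)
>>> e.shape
(7, 17)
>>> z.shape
(7, 7, 3)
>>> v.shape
(7, 7)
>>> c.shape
(7, 7)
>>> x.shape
(17, 7)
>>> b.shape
(3, 2, 7)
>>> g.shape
(3,)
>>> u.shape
(3, 7)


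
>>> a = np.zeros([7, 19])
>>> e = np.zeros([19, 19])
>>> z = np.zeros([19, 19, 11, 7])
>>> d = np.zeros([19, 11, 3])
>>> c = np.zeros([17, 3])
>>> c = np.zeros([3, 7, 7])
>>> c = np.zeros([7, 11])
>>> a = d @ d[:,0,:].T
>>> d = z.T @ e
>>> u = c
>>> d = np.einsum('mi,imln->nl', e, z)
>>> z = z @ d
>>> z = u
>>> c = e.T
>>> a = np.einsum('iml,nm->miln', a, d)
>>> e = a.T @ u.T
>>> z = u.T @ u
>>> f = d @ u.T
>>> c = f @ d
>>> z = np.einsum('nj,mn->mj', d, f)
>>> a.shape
(11, 19, 19, 7)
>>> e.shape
(7, 19, 19, 7)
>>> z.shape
(7, 11)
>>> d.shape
(7, 11)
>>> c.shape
(7, 11)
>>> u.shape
(7, 11)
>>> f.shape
(7, 7)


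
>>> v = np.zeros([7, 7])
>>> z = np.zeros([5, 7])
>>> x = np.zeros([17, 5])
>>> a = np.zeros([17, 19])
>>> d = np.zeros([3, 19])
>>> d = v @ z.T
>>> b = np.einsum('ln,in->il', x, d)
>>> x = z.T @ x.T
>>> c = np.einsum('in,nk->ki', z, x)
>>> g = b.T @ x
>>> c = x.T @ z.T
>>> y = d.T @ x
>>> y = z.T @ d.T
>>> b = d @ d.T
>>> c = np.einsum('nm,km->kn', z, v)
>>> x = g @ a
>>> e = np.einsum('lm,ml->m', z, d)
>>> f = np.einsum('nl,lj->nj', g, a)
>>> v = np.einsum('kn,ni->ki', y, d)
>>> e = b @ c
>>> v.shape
(7, 5)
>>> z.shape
(5, 7)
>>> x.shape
(17, 19)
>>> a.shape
(17, 19)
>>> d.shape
(7, 5)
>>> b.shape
(7, 7)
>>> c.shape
(7, 5)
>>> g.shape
(17, 17)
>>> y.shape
(7, 7)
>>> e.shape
(7, 5)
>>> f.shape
(17, 19)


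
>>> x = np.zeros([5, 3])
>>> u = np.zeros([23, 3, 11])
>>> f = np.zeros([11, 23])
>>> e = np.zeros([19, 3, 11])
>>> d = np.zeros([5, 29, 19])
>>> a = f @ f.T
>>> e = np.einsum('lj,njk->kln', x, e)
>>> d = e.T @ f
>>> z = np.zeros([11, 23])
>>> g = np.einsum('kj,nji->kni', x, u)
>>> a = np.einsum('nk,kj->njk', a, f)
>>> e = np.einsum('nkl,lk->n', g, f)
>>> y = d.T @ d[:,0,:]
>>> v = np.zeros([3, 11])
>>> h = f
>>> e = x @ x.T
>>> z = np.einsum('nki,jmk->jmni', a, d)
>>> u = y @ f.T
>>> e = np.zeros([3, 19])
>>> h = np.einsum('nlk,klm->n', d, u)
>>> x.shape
(5, 3)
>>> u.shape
(23, 5, 11)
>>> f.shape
(11, 23)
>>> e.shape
(3, 19)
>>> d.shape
(19, 5, 23)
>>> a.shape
(11, 23, 11)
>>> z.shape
(19, 5, 11, 11)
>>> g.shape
(5, 23, 11)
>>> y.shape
(23, 5, 23)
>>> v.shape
(3, 11)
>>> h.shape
(19,)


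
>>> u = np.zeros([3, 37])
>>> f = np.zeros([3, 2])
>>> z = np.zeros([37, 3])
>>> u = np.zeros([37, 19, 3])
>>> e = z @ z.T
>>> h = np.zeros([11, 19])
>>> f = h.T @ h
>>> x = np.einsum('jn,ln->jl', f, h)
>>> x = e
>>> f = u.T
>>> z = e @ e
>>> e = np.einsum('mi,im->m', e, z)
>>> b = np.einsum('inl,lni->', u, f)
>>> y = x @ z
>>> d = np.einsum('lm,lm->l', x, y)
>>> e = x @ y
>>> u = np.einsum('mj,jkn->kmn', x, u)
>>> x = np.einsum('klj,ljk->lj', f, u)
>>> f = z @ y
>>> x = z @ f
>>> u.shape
(19, 37, 3)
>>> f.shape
(37, 37)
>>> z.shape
(37, 37)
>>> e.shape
(37, 37)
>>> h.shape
(11, 19)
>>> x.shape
(37, 37)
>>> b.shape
()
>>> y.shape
(37, 37)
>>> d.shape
(37,)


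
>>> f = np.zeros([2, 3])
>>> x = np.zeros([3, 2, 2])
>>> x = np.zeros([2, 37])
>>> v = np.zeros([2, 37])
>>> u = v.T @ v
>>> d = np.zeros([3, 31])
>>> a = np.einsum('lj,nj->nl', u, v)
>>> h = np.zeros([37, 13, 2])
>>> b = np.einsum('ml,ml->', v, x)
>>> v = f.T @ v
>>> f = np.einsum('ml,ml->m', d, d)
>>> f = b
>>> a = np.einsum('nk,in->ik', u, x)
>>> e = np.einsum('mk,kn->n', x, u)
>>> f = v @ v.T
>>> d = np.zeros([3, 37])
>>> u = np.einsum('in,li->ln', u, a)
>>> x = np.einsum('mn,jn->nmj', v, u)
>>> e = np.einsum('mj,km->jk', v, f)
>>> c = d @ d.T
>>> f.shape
(3, 3)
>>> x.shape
(37, 3, 2)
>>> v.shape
(3, 37)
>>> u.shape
(2, 37)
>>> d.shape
(3, 37)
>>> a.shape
(2, 37)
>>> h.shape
(37, 13, 2)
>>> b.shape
()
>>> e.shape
(37, 3)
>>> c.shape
(3, 3)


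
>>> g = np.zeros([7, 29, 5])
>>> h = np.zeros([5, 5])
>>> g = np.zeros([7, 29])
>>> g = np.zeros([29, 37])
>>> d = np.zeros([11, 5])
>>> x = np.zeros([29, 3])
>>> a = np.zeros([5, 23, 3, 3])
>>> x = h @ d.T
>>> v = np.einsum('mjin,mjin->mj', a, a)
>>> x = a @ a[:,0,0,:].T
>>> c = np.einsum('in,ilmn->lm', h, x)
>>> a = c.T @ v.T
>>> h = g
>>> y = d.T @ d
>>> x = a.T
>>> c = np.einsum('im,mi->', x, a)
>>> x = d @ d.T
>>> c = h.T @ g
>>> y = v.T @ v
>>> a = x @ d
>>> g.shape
(29, 37)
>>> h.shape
(29, 37)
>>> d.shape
(11, 5)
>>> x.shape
(11, 11)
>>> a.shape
(11, 5)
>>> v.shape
(5, 23)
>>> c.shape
(37, 37)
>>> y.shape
(23, 23)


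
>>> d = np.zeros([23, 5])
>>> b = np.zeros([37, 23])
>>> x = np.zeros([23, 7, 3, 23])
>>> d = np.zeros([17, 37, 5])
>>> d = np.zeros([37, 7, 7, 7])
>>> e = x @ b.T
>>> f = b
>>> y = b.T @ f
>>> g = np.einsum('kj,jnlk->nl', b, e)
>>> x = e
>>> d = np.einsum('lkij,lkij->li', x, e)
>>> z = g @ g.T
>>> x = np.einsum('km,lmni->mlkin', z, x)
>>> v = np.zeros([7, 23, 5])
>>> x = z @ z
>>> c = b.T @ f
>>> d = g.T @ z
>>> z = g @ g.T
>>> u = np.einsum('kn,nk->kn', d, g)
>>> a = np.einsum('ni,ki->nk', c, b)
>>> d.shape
(3, 7)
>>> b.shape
(37, 23)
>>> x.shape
(7, 7)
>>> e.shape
(23, 7, 3, 37)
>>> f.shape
(37, 23)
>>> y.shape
(23, 23)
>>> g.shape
(7, 3)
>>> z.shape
(7, 7)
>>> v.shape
(7, 23, 5)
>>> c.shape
(23, 23)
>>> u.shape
(3, 7)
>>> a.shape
(23, 37)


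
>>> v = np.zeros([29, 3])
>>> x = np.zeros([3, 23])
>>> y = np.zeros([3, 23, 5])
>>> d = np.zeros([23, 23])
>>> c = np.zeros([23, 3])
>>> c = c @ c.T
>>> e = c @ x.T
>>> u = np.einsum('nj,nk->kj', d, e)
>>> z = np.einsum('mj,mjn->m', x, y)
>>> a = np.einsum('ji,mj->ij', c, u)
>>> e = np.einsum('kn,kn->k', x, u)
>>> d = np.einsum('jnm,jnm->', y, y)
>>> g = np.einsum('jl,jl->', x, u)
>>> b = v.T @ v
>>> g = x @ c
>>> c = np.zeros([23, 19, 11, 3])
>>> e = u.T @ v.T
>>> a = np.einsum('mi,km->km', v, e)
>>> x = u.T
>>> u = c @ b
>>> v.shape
(29, 3)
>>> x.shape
(23, 3)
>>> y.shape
(3, 23, 5)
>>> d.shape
()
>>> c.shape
(23, 19, 11, 3)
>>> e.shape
(23, 29)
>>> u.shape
(23, 19, 11, 3)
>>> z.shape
(3,)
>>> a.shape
(23, 29)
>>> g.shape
(3, 23)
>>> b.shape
(3, 3)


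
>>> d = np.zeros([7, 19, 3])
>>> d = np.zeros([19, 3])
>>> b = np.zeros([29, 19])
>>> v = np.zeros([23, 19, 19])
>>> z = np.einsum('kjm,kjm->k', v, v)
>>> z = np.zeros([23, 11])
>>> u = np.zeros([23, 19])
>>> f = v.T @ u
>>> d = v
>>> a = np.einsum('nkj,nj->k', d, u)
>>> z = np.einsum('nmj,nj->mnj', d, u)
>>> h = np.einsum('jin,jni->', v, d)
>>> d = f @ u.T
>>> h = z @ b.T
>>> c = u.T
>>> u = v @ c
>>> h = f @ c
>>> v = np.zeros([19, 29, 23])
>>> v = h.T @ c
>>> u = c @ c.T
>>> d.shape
(19, 19, 23)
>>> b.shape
(29, 19)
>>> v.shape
(23, 19, 23)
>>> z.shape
(19, 23, 19)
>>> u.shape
(19, 19)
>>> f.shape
(19, 19, 19)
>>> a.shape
(19,)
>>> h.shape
(19, 19, 23)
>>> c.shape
(19, 23)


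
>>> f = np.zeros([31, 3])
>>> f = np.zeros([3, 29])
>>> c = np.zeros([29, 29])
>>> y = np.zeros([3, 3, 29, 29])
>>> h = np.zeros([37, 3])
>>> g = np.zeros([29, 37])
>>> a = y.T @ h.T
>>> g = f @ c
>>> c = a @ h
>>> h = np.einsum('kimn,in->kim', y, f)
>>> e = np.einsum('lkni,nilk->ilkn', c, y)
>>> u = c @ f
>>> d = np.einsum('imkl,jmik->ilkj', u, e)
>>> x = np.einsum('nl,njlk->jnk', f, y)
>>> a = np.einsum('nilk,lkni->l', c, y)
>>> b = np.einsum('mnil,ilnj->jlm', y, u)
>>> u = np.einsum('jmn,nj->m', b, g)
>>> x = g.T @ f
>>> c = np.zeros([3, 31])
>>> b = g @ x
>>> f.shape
(3, 29)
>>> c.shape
(3, 31)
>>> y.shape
(3, 3, 29, 29)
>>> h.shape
(3, 3, 29)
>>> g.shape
(3, 29)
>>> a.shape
(3,)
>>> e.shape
(3, 29, 29, 3)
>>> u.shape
(29,)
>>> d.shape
(29, 29, 3, 3)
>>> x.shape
(29, 29)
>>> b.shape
(3, 29)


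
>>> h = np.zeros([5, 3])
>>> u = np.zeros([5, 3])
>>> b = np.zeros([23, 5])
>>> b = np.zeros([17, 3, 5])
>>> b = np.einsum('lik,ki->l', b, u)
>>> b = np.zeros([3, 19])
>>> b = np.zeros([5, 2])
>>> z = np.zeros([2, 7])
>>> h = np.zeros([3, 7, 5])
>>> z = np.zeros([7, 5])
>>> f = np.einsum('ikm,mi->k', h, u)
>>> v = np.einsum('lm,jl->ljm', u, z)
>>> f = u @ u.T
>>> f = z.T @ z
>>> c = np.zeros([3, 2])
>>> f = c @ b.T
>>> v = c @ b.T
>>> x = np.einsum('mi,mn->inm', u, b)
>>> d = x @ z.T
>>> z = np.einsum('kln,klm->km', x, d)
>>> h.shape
(3, 7, 5)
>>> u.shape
(5, 3)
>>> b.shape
(5, 2)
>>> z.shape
(3, 7)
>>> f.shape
(3, 5)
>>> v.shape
(3, 5)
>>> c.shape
(3, 2)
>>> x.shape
(3, 2, 5)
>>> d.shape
(3, 2, 7)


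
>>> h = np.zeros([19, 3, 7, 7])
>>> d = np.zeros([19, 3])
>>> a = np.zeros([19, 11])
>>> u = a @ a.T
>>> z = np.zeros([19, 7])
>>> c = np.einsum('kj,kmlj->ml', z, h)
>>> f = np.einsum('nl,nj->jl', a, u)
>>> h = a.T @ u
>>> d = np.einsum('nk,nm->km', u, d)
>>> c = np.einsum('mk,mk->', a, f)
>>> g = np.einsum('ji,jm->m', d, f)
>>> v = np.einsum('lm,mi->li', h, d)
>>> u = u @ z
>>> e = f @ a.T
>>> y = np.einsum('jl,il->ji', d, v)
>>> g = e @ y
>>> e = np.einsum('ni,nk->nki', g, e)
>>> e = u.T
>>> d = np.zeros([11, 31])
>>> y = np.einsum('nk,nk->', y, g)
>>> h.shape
(11, 19)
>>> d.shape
(11, 31)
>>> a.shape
(19, 11)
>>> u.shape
(19, 7)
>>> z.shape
(19, 7)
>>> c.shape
()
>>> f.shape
(19, 11)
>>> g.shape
(19, 11)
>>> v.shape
(11, 3)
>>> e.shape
(7, 19)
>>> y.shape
()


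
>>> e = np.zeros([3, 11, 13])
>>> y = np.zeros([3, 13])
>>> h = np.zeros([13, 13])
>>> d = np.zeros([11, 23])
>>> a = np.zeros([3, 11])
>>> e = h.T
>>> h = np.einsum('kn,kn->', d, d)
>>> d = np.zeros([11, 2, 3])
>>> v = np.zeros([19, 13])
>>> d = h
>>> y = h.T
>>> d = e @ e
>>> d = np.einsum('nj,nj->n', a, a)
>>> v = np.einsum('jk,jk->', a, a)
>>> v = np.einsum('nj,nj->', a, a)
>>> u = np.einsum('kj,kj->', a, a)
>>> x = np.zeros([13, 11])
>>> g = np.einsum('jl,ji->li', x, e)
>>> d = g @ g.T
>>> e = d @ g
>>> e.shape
(11, 13)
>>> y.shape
()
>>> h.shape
()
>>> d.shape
(11, 11)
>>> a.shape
(3, 11)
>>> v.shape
()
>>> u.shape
()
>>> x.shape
(13, 11)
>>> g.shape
(11, 13)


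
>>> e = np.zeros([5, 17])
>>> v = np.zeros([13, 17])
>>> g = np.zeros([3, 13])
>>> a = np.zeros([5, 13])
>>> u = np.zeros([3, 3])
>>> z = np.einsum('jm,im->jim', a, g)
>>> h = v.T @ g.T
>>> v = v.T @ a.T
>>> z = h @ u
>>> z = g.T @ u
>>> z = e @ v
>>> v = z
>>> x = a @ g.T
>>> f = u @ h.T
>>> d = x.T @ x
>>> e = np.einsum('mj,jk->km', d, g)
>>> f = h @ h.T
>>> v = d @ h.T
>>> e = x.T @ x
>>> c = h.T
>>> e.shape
(3, 3)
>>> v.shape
(3, 17)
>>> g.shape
(3, 13)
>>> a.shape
(5, 13)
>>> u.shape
(3, 3)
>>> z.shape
(5, 5)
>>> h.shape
(17, 3)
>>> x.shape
(5, 3)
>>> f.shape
(17, 17)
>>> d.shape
(3, 3)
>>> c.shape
(3, 17)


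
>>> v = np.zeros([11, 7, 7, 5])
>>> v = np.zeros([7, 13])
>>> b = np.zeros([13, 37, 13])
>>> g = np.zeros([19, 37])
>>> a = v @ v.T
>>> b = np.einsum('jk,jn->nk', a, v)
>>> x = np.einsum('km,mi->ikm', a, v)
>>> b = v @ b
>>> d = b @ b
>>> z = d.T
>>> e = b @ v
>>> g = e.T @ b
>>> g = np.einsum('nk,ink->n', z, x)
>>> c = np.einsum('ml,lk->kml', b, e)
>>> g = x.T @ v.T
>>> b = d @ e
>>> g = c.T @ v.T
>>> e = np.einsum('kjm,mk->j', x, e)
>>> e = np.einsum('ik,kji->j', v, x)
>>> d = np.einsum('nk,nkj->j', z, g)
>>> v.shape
(7, 13)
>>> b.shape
(7, 13)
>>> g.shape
(7, 7, 7)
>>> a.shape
(7, 7)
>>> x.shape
(13, 7, 7)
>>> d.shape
(7,)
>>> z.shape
(7, 7)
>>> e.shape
(7,)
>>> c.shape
(13, 7, 7)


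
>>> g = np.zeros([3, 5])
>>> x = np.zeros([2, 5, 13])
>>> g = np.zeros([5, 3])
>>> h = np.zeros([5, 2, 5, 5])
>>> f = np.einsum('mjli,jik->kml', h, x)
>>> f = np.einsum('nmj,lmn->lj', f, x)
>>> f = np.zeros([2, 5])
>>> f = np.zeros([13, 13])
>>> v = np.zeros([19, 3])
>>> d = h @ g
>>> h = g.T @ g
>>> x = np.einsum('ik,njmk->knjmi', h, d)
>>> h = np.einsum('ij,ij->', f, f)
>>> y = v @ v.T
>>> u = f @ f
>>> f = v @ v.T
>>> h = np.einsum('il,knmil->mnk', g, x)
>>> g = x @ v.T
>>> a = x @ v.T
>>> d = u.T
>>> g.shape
(3, 5, 2, 5, 19)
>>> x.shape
(3, 5, 2, 5, 3)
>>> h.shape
(2, 5, 3)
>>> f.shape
(19, 19)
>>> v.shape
(19, 3)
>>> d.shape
(13, 13)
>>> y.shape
(19, 19)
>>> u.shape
(13, 13)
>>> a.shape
(3, 5, 2, 5, 19)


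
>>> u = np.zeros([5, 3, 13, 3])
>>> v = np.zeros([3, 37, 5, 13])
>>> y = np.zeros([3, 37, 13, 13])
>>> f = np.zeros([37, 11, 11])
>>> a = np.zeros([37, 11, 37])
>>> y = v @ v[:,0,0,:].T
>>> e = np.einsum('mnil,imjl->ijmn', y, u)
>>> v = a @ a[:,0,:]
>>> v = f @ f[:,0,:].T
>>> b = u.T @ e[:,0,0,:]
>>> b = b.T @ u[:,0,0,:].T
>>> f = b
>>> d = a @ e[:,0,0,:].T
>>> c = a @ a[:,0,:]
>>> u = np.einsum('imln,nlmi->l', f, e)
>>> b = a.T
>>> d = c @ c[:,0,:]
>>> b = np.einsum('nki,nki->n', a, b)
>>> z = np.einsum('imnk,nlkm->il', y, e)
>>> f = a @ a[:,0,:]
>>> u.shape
(13,)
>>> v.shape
(37, 11, 37)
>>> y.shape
(3, 37, 5, 3)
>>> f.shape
(37, 11, 37)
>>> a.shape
(37, 11, 37)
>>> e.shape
(5, 13, 3, 37)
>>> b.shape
(37,)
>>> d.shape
(37, 11, 37)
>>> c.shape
(37, 11, 37)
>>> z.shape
(3, 13)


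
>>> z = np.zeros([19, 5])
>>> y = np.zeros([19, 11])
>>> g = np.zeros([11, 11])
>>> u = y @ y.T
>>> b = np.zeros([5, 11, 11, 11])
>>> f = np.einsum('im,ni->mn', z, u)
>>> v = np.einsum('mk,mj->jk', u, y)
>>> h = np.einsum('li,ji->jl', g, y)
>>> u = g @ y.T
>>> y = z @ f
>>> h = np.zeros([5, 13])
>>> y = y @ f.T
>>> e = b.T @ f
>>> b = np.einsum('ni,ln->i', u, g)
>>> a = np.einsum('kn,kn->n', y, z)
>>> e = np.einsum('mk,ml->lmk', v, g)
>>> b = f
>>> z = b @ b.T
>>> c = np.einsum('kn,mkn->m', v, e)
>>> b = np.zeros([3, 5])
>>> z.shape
(5, 5)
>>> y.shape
(19, 5)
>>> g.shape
(11, 11)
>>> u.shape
(11, 19)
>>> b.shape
(3, 5)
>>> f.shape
(5, 19)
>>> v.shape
(11, 19)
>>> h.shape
(5, 13)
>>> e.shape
(11, 11, 19)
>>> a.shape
(5,)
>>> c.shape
(11,)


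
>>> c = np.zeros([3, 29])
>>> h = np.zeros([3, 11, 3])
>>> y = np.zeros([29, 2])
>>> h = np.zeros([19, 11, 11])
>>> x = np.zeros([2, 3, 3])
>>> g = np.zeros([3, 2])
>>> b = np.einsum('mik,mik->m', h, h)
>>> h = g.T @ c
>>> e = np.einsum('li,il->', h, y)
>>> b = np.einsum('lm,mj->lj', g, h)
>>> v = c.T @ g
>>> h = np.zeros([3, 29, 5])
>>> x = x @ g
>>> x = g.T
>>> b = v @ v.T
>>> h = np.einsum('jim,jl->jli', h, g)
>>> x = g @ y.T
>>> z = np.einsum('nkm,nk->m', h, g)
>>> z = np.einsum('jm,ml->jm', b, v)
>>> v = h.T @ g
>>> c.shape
(3, 29)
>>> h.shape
(3, 2, 29)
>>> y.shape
(29, 2)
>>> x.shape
(3, 29)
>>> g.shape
(3, 2)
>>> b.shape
(29, 29)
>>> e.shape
()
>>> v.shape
(29, 2, 2)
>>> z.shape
(29, 29)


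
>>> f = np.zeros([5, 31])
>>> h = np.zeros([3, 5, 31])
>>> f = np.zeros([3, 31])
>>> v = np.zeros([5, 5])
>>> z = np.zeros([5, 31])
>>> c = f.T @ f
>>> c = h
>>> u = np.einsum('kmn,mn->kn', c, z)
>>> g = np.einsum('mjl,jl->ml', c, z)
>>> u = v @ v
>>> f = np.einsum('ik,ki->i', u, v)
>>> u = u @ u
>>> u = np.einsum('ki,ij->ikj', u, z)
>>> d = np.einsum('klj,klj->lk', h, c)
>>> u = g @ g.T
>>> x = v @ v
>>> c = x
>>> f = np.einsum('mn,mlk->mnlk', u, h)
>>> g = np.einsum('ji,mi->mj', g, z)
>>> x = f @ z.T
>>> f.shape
(3, 3, 5, 31)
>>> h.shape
(3, 5, 31)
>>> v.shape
(5, 5)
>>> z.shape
(5, 31)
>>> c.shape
(5, 5)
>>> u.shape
(3, 3)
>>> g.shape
(5, 3)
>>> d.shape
(5, 3)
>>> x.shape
(3, 3, 5, 5)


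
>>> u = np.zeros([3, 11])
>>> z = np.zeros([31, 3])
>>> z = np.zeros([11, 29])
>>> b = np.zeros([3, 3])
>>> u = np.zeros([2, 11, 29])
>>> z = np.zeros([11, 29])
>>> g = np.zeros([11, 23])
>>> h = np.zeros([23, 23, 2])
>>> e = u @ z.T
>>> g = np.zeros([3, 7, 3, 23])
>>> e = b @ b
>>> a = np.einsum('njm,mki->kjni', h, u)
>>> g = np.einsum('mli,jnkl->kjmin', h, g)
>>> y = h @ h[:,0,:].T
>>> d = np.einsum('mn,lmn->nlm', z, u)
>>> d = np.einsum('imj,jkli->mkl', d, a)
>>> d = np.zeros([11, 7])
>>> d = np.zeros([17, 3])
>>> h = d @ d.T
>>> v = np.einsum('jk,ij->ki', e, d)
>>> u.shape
(2, 11, 29)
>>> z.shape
(11, 29)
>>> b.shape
(3, 3)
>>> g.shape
(3, 3, 23, 2, 7)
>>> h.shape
(17, 17)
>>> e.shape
(3, 3)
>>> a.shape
(11, 23, 23, 29)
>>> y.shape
(23, 23, 23)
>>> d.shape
(17, 3)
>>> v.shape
(3, 17)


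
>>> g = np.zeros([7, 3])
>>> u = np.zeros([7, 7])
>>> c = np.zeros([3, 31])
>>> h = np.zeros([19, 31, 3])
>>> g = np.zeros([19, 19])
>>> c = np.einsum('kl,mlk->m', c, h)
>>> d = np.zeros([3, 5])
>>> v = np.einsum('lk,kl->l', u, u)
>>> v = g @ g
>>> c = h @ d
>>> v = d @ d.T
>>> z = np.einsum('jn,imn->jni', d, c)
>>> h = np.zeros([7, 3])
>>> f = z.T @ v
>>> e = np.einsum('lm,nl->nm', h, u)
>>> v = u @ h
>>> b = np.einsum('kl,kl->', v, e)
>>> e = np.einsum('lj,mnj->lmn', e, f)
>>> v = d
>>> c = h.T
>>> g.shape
(19, 19)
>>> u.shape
(7, 7)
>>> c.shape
(3, 7)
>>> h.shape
(7, 3)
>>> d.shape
(3, 5)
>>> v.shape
(3, 5)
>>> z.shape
(3, 5, 19)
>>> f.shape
(19, 5, 3)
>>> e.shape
(7, 19, 5)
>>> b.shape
()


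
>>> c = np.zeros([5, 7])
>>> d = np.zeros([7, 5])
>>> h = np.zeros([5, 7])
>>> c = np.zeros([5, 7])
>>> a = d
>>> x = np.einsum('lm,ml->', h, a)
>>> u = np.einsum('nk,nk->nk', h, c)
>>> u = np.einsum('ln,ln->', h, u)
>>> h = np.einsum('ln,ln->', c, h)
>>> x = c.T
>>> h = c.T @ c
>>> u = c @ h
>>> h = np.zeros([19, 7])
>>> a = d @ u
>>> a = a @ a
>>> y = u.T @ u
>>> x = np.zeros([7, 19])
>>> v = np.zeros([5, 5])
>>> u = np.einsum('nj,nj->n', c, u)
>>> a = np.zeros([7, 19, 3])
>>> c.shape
(5, 7)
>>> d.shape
(7, 5)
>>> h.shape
(19, 7)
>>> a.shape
(7, 19, 3)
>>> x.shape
(7, 19)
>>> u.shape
(5,)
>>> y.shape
(7, 7)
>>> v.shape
(5, 5)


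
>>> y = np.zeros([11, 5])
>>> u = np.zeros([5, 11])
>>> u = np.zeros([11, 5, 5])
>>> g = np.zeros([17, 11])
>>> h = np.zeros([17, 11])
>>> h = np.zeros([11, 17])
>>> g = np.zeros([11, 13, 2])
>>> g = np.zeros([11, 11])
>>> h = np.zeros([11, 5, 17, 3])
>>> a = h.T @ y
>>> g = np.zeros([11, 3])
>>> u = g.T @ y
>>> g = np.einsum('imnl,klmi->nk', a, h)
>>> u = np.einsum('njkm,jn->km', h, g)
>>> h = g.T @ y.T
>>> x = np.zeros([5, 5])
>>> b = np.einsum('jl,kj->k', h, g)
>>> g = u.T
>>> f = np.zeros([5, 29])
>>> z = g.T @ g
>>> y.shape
(11, 5)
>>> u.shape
(17, 3)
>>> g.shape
(3, 17)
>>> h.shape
(11, 11)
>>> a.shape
(3, 17, 5, 5)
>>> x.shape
(5, 5)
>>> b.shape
(5,)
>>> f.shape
(5, 29)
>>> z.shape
(17, 17)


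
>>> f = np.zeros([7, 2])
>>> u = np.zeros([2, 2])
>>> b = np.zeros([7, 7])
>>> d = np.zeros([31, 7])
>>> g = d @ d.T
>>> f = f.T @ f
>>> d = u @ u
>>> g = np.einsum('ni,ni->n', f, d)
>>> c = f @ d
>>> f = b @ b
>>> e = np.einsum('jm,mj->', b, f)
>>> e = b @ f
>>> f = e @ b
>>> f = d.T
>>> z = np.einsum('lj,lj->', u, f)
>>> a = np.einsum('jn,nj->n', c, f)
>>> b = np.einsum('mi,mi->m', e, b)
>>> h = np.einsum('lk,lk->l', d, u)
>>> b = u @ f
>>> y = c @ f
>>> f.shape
(2, 2)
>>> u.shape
(2, 2)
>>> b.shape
(2, 2)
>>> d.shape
(2, 2)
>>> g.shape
(2,)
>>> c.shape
(2, 2)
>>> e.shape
(7, 7)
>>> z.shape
()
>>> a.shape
(2,)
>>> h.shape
(2,)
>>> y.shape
(2, 2)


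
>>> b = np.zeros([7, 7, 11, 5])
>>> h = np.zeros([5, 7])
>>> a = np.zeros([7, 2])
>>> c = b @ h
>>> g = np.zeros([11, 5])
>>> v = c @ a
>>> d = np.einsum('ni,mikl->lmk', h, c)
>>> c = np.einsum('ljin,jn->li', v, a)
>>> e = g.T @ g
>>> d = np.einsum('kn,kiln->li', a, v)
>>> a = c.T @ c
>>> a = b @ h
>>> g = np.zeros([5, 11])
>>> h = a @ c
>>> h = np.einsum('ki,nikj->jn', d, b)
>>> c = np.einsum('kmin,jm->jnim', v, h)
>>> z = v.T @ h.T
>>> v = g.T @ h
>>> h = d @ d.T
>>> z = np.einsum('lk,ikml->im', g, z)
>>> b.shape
(7, 7, 11, 5)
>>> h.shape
(11, 11)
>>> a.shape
(7, 7, 11, 7)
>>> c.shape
(5, 2, 11, 7)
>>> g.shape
(5, 11)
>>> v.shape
(11, 7)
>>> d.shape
(11, 7)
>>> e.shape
(5, 5)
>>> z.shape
(2, 7)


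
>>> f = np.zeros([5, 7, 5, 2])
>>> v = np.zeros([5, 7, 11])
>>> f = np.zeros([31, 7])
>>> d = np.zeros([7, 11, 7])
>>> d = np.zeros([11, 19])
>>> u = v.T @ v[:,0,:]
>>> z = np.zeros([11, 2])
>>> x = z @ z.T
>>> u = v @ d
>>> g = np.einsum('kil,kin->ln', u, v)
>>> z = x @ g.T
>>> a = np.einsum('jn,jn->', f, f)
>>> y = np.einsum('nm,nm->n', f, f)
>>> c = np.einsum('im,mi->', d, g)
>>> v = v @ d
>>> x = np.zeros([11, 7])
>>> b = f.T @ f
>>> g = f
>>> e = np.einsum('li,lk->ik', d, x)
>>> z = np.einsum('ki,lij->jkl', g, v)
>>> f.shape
(31, 7)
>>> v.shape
(5, 7, 19)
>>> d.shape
(11, 19)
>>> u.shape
(5, 7, 19)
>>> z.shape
(19, 31, 5)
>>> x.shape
(11, 7)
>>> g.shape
(31, 7)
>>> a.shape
()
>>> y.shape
(31,)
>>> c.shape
()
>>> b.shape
(7, 7)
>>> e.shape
(19, 7)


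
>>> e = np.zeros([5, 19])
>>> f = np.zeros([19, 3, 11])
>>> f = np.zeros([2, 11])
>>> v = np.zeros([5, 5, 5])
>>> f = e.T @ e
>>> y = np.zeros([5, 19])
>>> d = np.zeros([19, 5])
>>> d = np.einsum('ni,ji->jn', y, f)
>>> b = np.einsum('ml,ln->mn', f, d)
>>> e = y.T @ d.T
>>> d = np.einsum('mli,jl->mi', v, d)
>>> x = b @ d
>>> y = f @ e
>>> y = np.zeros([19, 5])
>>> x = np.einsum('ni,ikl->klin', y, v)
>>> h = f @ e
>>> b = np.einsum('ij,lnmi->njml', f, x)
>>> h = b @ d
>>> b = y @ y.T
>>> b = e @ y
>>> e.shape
(19, 19)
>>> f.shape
(19, 19)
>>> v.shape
(5, 5, 5)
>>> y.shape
(19, 5)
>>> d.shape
(5, 5)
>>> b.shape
(19, 5)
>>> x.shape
(5, 5, 5, 19)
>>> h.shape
(5, 19, 5, 5)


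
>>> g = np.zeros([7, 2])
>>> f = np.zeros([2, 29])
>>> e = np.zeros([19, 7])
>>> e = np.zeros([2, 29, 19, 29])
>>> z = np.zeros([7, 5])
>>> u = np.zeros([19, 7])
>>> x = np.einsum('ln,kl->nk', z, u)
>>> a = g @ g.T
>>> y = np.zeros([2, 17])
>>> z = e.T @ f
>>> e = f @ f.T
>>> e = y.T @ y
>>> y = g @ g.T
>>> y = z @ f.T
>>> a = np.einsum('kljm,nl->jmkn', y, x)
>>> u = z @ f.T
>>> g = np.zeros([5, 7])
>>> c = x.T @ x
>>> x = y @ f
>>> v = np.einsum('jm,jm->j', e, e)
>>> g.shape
(5, 7)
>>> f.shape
(2, 29)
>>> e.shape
(17, 17)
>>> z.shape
(29, 19, 29, 29)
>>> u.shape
(29, 19, 29, 2)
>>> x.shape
(29, 19, 29, 29)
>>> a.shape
(29, 2, 29, 5)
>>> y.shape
(29, 19, 29, 2)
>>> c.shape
(19, 19)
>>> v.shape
(17,)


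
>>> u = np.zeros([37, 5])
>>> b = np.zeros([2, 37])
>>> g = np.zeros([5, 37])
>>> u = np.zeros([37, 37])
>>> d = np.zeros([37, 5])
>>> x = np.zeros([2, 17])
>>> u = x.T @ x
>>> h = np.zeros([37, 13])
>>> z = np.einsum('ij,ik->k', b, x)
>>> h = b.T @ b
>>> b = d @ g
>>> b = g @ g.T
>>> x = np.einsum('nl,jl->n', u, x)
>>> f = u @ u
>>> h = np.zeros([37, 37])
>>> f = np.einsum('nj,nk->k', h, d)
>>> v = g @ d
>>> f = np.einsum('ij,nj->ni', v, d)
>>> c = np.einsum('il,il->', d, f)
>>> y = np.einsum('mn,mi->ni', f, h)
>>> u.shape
(17, 17)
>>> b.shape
(5, 5)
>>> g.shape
(5, 37)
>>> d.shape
(37, 5)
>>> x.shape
(17,)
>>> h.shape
(37, 37)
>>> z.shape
(17,)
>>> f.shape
(37, 5)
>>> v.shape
(5, 5)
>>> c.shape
()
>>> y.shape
(5, 37)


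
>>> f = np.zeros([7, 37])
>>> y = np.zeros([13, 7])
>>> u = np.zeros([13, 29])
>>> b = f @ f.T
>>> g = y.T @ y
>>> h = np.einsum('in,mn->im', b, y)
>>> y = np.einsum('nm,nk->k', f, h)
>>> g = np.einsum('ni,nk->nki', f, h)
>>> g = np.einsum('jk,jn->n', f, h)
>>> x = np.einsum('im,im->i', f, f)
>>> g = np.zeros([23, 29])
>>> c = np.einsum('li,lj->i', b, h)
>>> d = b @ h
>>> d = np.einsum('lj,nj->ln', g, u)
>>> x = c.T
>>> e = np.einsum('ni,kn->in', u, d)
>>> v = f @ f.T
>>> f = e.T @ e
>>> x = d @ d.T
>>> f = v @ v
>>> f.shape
(7, 7)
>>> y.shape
(13,)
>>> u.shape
(13, 29)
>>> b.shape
(7, 7)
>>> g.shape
(23, 29)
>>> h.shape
(7, 13)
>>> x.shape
(23, 23)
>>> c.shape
(7,)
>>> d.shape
(23, 13)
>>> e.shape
(29, 13)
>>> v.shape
(7, 7)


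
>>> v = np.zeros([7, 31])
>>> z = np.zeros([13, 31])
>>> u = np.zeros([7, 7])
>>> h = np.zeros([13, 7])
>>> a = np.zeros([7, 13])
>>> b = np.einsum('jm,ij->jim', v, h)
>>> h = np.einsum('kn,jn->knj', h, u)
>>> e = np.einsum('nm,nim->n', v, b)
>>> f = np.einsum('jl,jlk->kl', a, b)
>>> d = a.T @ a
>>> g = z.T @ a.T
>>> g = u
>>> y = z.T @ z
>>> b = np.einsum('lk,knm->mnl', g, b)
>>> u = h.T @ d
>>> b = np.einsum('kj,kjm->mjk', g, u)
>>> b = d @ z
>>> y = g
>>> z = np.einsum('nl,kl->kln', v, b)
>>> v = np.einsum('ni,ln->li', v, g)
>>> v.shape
(7, 31)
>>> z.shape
(13, 31, 7)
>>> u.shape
(7, 7, 13)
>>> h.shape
(13, 7, 7)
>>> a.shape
(7, 13)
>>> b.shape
(13, 31)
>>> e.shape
(7,)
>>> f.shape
(31, 13)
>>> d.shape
(13, 13)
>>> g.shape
(7, 7)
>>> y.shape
(7, 7)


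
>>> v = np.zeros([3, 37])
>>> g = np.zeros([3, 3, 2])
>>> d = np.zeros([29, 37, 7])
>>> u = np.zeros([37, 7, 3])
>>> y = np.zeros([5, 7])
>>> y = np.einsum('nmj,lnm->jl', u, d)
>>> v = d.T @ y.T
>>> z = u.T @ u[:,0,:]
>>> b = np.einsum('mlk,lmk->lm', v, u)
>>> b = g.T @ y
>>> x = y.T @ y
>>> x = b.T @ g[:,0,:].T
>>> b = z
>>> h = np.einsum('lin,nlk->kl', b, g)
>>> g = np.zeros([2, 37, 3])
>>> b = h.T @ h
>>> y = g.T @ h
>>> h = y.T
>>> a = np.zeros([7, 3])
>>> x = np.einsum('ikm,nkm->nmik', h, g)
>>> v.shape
(7, 37, 3)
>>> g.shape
(2, 37, 3)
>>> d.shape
(29, 37, 7)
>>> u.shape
(37, 7, 3)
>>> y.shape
(3, 37, 3)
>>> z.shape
(3, 7, 3)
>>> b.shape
(3, 3)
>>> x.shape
(2, 3, 3, 37)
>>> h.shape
(3, 37, 3)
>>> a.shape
(7, 3)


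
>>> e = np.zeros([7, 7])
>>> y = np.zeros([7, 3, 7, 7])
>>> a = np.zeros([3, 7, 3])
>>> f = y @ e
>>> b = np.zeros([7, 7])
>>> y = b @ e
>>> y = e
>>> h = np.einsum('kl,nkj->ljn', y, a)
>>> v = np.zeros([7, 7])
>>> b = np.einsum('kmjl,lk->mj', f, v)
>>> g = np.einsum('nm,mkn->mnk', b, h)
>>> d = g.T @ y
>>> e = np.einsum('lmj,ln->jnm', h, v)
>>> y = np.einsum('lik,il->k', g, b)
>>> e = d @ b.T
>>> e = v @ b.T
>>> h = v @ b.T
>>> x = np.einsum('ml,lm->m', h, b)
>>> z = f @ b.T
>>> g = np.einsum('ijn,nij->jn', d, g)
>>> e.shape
(7, 3)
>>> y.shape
(3,)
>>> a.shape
(3, 7, 3)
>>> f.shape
(7, 3, 7, 7)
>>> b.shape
(3, 7)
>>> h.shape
(7, 3)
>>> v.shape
(7, 7)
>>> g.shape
(3, 7)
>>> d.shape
(3, 3, 7)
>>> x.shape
(7,)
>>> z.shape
(7, 3, 7, 3)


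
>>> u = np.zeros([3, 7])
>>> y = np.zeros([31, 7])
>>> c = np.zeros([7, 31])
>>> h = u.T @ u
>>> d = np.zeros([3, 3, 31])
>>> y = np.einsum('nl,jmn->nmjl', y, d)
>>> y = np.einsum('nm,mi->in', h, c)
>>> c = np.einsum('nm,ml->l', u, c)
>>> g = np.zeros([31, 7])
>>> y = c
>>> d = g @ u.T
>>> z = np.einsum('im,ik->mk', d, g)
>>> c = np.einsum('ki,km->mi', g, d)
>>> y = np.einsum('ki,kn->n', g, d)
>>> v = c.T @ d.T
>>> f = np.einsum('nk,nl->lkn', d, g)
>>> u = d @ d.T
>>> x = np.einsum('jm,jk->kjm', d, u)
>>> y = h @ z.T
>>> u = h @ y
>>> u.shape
(7, 3)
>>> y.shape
(7, 3)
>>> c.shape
(3, 7)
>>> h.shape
(7, 7)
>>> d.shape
(31, 3)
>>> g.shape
(31, 7)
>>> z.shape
(3, 7)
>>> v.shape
(7, 31)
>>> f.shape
(7, 3, 31)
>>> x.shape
(31, 31, 3)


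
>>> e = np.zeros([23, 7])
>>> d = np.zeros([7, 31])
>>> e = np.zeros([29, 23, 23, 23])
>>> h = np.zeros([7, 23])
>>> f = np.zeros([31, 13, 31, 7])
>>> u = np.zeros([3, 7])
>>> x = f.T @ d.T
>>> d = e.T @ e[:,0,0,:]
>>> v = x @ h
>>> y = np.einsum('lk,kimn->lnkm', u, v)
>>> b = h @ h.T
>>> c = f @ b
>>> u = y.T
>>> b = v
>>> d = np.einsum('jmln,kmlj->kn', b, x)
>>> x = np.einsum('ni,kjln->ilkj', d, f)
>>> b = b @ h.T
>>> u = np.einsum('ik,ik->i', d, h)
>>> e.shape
(29, 23, 23, 23)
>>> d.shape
(7, 23)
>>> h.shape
(7, 23)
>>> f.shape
(31, 13, 31, 7)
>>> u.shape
(7,)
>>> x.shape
(23, 31, 31, 13)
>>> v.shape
(7, 31, 13, 23)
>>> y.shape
(3, 23, 7, 13)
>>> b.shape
(7, 31, 13, 7)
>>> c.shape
(31, 13, 31, 7)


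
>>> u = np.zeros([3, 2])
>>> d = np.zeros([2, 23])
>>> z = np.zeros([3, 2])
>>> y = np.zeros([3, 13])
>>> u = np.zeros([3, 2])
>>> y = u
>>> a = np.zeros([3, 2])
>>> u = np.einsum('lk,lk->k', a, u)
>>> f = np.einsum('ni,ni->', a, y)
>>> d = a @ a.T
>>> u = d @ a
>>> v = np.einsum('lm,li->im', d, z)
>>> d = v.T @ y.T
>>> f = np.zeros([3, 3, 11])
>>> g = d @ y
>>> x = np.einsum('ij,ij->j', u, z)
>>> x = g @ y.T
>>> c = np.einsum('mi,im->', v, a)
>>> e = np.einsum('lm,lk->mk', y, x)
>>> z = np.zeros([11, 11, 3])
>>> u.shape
(3, 2)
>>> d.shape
(3, 3)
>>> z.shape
(11, 11, 3)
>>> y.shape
(3, 2)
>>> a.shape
(3, 2)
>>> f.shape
(3, 3, 11)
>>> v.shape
(2, 3)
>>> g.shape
(3, 2)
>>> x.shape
(3, 3)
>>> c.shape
()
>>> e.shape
(2, 3)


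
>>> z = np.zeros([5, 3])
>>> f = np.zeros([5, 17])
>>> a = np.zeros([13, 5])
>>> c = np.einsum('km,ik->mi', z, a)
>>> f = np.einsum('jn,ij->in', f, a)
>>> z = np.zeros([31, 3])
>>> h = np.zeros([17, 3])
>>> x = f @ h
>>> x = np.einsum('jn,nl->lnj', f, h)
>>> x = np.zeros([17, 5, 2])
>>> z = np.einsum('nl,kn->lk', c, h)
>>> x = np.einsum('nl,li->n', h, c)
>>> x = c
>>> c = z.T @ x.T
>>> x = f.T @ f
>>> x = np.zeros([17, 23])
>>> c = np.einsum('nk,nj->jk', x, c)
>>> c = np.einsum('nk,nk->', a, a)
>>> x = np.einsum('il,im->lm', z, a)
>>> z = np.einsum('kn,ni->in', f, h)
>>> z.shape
(3, 17)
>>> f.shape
(13, 17)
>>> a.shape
(13, 5)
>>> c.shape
()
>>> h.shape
(17, 3)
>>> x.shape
(17, 5)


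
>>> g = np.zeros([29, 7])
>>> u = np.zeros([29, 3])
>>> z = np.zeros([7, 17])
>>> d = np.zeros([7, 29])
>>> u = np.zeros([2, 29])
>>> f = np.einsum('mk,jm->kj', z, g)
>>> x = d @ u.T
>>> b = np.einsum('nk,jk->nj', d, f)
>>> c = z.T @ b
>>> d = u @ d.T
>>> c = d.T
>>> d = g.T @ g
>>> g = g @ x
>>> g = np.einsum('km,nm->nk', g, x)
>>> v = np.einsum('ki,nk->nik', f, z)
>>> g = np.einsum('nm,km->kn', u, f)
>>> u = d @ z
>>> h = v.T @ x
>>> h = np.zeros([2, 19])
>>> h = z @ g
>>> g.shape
(17, 2)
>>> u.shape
(7, 17)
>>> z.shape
(7, 17)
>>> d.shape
(7, 7)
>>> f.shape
(17, 29)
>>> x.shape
(7, 2)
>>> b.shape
(7, 17)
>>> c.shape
(7, 2)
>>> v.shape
(7, 29, 17)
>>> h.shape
(7, 2)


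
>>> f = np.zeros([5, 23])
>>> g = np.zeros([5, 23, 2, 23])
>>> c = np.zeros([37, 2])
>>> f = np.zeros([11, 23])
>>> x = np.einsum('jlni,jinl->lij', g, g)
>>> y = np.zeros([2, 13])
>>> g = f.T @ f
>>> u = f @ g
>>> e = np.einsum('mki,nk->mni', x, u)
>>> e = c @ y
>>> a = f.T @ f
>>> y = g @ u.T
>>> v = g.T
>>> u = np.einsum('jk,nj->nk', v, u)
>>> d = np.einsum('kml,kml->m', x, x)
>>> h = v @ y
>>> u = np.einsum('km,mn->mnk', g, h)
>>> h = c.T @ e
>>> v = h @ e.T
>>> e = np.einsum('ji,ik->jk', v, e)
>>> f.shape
(11, 23)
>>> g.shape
(23, 23)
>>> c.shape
(37, 2)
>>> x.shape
(23, 23, 5)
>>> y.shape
(23, 11)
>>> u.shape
(23, 11, 23)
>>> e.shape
(2, 13)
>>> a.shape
(23, 23)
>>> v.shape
(2, 37)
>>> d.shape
(23,)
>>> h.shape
(2, 13)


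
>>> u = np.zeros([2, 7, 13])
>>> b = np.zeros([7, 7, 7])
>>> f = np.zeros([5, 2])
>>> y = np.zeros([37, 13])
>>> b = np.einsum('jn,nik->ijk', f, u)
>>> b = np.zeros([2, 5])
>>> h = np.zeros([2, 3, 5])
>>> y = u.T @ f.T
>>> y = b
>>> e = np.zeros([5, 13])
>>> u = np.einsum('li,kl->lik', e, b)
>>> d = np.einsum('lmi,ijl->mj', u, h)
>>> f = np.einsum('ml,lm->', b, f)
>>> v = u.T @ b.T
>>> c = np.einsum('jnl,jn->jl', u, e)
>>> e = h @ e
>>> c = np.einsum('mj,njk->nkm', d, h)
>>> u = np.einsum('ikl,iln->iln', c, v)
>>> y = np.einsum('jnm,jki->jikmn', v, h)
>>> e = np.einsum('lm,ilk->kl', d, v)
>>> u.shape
(2, 13, 2)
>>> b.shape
(2, 5)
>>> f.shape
()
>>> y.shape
(2, 5, 3, 2, 13)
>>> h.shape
(2, 3, 5)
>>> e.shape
(2, 13)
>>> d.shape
(13, 3)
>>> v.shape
(2, 13, 2)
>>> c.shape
(2, 5, 13)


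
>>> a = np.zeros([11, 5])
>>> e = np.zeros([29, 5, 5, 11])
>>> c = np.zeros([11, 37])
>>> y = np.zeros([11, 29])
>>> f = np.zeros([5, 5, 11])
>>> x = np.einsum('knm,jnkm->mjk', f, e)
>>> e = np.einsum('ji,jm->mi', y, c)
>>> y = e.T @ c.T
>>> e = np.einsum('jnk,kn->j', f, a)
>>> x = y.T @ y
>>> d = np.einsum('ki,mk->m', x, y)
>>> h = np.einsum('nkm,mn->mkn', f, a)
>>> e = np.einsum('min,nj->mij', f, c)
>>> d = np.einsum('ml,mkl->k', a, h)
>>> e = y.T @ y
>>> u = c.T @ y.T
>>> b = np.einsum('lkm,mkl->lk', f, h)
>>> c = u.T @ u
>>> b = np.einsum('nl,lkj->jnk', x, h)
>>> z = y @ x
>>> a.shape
(11, 5)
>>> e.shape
(11, 11)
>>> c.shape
(29, 29)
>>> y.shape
(29, 11)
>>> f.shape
(5, 5, 11)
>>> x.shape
(11, 11)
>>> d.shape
(5,)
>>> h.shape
(11, 5, 5)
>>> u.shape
(37, 29)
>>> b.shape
(5, 11, 5)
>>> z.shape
(29, 11)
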